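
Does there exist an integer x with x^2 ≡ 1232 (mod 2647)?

no

(1232|2647)
  = (77|2647)    [2647 ≡ 7 mod 8 ⇒ (2|2647)^4 = +1]
  = (2647|77)    [QR: 77 ≡ 1 mod 4, sign kept]
  = (29|77)    [2647 ≡ 29 mod 77]
  = (77|29)    [QR: 29 ≡ 1 mod 4, sign kept]
  = (19|29)    [77 ≡ 19 mod 29]
  = (29|19)    [QR: 29 ≡ 1 mod 4, sign kept]
  = (10|19)    [29 ≡ 10 mod 19]
  = -(5|19)    [19 ≡ 3 mod 8 ⇒ (2|19) = -1]
  = -(19|5)    [QR: 5 ≡ 1 mod 4, sign kept]
  = -(4|5)    [19 ≡ 4 mod 5]
  = -(1|5)    [5 ≡ 5 mod 8 ⇒ (2|5)^2 = +1]
  = -1    [(1|5) = 1]
(1232|2647) = -1, and 2647 is prime, so 1232 is not a quadratic residue mod 2647.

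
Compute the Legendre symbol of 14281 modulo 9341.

1

(14281|9341)
  = (4940|9341)    [14281 ≡ 4940 mod 9341]
  = (1235|9341)    [9341 ≡ 5 mod 8 ⇒ (2|9341)^2 = +1]
  = (9341|1235)    [QR: 9341 ≡ 1 mod 4, sign kept]
  = (696|1235)    [9341 ≡ 696 mod 1235]
  = -(87|1235)    [1235 ≡ 3 mod 8 ⇒ (2|1235)^3 = -1]
  = (1235|87)    [QR: both ≡ 3 mod 4, sign flips]
  = (17|87)    [1235 ≡ 17 mod 87]
  = (87|17)    [QR: 17 ≡ 1 mod 4, sign kept]
  = (2|17)    [87 ≡ 2 mod 17]
  = (1|17)    [17 ≡ 1 mod 8 ⇒ (2|17) = +1]
  = 1    [(1|17) = 1]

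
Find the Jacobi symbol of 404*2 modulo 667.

By multiplicativity, (404·2/667) = (404/667)·(2/667).
First factor (404/667):
(404/667)
  = (101/667)    [667 ≡ 3 mod 8 ⇒ (2/667)^2 = +1]
  = (667/101)    [QR: 101 ≡ 1 mod 4, sign kept]
  = (61/101)    [667 ≡ 61 mod 101]
  = (101/61)    [QR: 61 ≡ 1 mod 4, sign kept]
  = (40/61)    [101 ≡ 40 mod 61]
  = -(5/61)    [61 ≡ 5 mod 8 ⇒ (2/61)^3 = -1]
  = -(61/5)    [QR: 5 ≡ 1 mod 4, sign kept]
  = -(1/5)    [61 ≡ 1 mod 5]
  = -1    [(1/5) = 1]
Second factor (2/667):
(2/667)
  = -(1/667)    [667 ≡ 3 mod 8 ⇒ (2/667) = -1]
  = -1    [(1/667) = 1]
Product: (-1)·(-1) = 1.

1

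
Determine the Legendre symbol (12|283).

-1

Factor out 2: 12 = 2^2·3. Since 283 ≡ 3 (mod 8), (2|283) = -1, and (2|283)^2 = +1. Now have (3|283).
Both 3 ≡ 3 and 283 ≡ 3 (mod 4), so reciprocity gives (3|283) = -(283|3). Reduce: 283 ≡ 1 (mod 3). Now have -(1|3).
(1|3) = 1. Collecting the sign factors: -1.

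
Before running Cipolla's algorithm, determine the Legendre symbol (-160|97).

-1

Pull out -1: (-160|97) = (-1|97)·(160|97). Since 97 ≡ 1 (mod 4), (-1|97) = +1. Now have (160|97).
Reduce the numerator: 160 ≡ 63 (mod 97), so (160|97) = (63|97).
97 ≡ 1 (mod 4), so quadratic reciprocity gives (63|97) = (97|63). Reduce: 97 ≡ 34 (mod 63). Now have (34|63).
Factor out 2: 34 = 2·17. Since 63 ≡ 7 (mod 8), (2|63) = +1. Now have (17|63).
17 ≡ 1 (mod 4), so quadratic reciprocity gives (17|63) = (63|17). Reduce: 63 ≡ 12 (mod 17). Now have (12|17).
Factor out 2: 12 = 2^2·3. Since 17 ≡ 1 (mod 8), (2|17) = +1, and (2|17)^2 = +1. Now have (3|17).
17 ≡ 1 (mod 4), so quadratic reciprocity gives (3|17) = (17|3). Reduce: 17 ≡ 2 (mod 3). Now have (2|3).
Factor out 2: 2 = 2. Since 3 ≡ 3 (mod 8), (2|3) = -1. Now have -(1|3).
(1|3) = 1. Collecting the sign factors: -1.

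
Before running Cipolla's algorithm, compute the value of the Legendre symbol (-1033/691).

-1

(-1033/691)
  = -(1033/691)    [691 ≡ 3 mod 4 ⇒ (-1/691) = -1]
  = -(342/691)    [1033 ≡ 342 mod 691]
  = (171/691)    [691 ≡ 3 mod 8 ⇒ (2/691) = -1]
  = -(691/171)    [QR: both ≡ 3 mod 4, sign flips]
  = -(7/171)    [691 ≡ 7 mod 171]
  = (171/7)    [QR: both ≡ 3 mod 4, sign flips]
  = (3/7)    [171 ≡ 3 mod 7]
  = -(7/3)    [QR: both ≡ 3 mod 4, sign flips]
  = -(1/3)    [7 ≡ 1 mod 3]
  = -1    [(1/3) = 1]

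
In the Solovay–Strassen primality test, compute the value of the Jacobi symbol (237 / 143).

-1

(237 / 143)
  = (94 / 143)    [237 ≡ 94 mod 143]
  = (47 / 143)    [143 ≡ 7 mod 8 ⇒ (2 / 143) = +1]
  = -(143 / 47)    [QR: both ≡ 3 mod 4, sign flips]
  = -(2 / 47)    [143 ≡ 2 mod 47]
  = -(1 / 47)    [47 ≡ 7 mod 8 ⇒ (2 / 47) = +1]
  = -1    [(1 / 47) = 1]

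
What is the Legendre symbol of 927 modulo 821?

1

(927 / 821)
  = (106 / 821)    [927 ≡ 106 mod 821]
  = -(53 / 821)    [821 ≡ 5 mod 8 ⇒ (2 / 821) = -1]
  = -(821 / 53)    [QR: 53 ≡ 1 mod 4, sign kept]
  = -(26 / 53)    [821 ≡ 26 mod 53]
  = (13 / 53)    [53 ≡ 5 mod 8 ⇒ (2 / 53) = -1]
  = (53 / 13)    [QR: 13 ≡ 1 mod 4, sign kept]
  = (1 / 13)    [53 ≡ 1 mod 13]
  = 1    [(1 / 13) = 1]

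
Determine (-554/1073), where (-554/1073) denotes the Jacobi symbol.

-1

Reduce the numerator: -554 ≡ 519 (mod 1073), so (-554/1073) = (519/1073).
1073 ≡ 1 (mod 4), so quadratic reciprocity gives (519/1073) = (1073/519). Reduce: 1073 ≡ 35 (mod 519). Now have (35/519).
Both 35 ≡ 3 and 519 ≡ 3 (mod 4), so reciprocity gives (35/519) = -(519/35). Reduce: 519 ≡ 29 (mod 35). Now have -(29/35).
29 ≡ 1 (mod 4), so quadratic reciprocity gives (29/35) = (35/29). Reduce: 35 ≡ 6 (mod 29). Now have -(6/29).
Factor out 2: 6 = 2·3. Since 29 ≡ 5 (mod 8), (2/29) = -1. Now have (3/29).
29 ≡ 1 (mod 4), so quadratic reciprocity gives (3/29) = (29/3). Reduce: 29 ≡ 2 (mod 3). Now have (2/3).
Factor out 2: 2 = 2. Since 3 ≡ 3 (mod 8), (2/3) = -1. Now have -(1/3).
(1/3) = 1. Collecting the sign factors: -1.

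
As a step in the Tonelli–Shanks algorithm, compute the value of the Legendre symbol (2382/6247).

(2382/6247)
  = (1191/6247)    [6247 ≡ 7 mod 8 ⇒ (2/6247) = +1]
  = -(6247/1191)    [QR: both ≡ 3 mod 4, sign flips]
  = -(292/1191)    [6247 ≡ 292 mod 1191]
  = -(73/1191)    [1191 ≡ 7 mod 8 ⇒ (2/1191)^2 = +1]
  = -(1191/73)    [QR: 73 ≡ 1 mod 4, sign kept]
  = -(23/73)    [1191 ≡ 23 mod 73]
  = -(73/23)    [QR: 73 ≡ 1 mod 4, sign kept]
  = -(4/23)    [73 ≡ 4 mod 23]
  = -(1/23)    [23 ≡ 7 mod 8 ⇒ (2/23)^2 = +1]
  = -1    [(1/23) = 1]

-1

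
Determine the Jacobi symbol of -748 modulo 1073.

-1

Pull out -1: (-748 / 1073) = (-1 / 1073)·(748 / 1073). Since 1073 ≡ 1 (mod 4), (-1 / 1073) = +1. Now have (748 / 1073).
Factor out 2: 748 = 2^2·187. Since 1073 ≡ 1 (mod 8), (2 / 1073) = +1, and (2 / 1073)^2 = +1. Now have (187 / 1073).
1073 ≡ 1 (mod 4), so quadratic reciprocity gives (187 / 1073) = (1073 / 187). Reduce: 1073 ≡ 138 (mod 187). Now have (138 / 187).
Factor out 2: 138 = 2·69. Since 187 ≡ 3 (mod 8), (2 / 187) = -1. Now have -(69 / 187).
69 ≡ 1 (mod 4), so quadratic reciprocity gives (69 / 187) = (187 / 69). Reduce: 187 ≡ 49 (mod 69). Now have -(49 / 69).
49 ≡ 1 (mod 4), so quadratic reciprocity gives (49 / 69) = (69 / 49). Reduce: 69 ≡ 20 (mod 49). Now have -(20 / 49).
Factor out 2: 20 = 2^2·5. Since 49 ≡ 1 (mod 8), (2 / 49) = +1, and (2 / 49)^2 = +1. Now have -(5 / 49).
5 ≡ 1 (mod 4), so quadratic reciprocity gives (5 / 49) = (49 / 5). Reduce: 49 ≡ 4 (mod 5). Now have -(4 / 5).
Factor out 2: 4 = 2^2. Since 5 ≡ 5 (mod 8), (2 / 5) = -1, and (2 / 5)^2 = +1. Now have -(1 / 5).
(1 / 5) = 1. Collecting the sign factors: -1.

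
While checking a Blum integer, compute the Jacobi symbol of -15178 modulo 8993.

Reduce the numerator: -15178 ≡ 2808 (mod 8993), so (-15178/8993) = (2808/8993).
Factor out 2: 2808 = 2^3·351. Since 8993 ≡ 1 (mod 8), (2/8993) = +1, and (2/8993)^3 = +1. Now have (351/8993).
8993 ≡ 1 (mod 4), so quadratic reciprocity gives (351/8993) = (8993/351). Reduce: 8993 ≡ 218 (mod 351). Now have (218/351).
Factor out 2: 218 = 2·109. Since 351 ≡ 7 (mod 8), (2/351) = +1. Now have (109/351).
109 ≡ 1 (mod 4), so quadratic reciprocity gives (109/351) = (351/109). Reduce: 351 ≡ 24 (mod 109). Now have (24/109).
Factor out 2: 24 = 2^3·3. Since 109 ≡ 5 (mod 8), (2/109) = -1, and (2/109)^3 = -1. Now have -(3/109).
109 ≡ 1 (mod 4), so quadratic reciprocity gives (3/109) = (109/3). Reduce: 109 ≡ 1 (mod 3). Now have -(1/3).
(1/3) = 1. Collecting the sign factors: -1.

-1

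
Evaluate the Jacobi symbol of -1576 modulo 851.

Reduce the numerator: -1576 ≡ 126 (mod 851), so (-1576/851) = (126/851).
Factor out 2: 126 = 2·63. Since 851 ≡ 3 (mod 8), (2/851) = -1. Now have -(63/851).
Both 63 ≡ 3 and 851 ≡ 3 (mod 4), so reciprocity gives (63/851) = -(851/63). Reduce: 851 ≡ 32 (mod 63). Now have (32/63).
Factor out 2: 32 = 2^5. Since 63 ≡ 7 (mod 8), (2/63) = +1, and (2/63)^5 = +1. Now have (1/63).
(1/63) = 1. Collecting the sign factors: 1.

1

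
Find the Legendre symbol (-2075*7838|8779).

-1

By multiplicativity, (-2075·7838|8779) = (-2075|8779)·(7838|8779).
First factor (-2075|8779):
(-2075|8779)
  = (6704|8779)    [-2075 ≡ 6704 mod 8779]
  = (419|8779)    [8779 ≡ 3 mod 8 ⇒ (2|8779)^4 = +1]
  = -(8779|419)    [QR: both ≡ 3 mod 4, sign flips]
  = -(399|419)    [8779 ≡ 399 mod 419]
  = (419|399)    [QR: both ≡ 3 mod 4, sign flips]
  = (20|399)    [419 ≡ 20 mod 399]
  = (5|399)    [399 ≡ 7 mod 8 ⇒ (2|399)^2 = +1]
  = (399|5)    [QR: 5 ≡ 1 mod 4, sign kept]
  = (4|5)    [399 ≡ 4 mod 5]
  = (1|5)    [5 ≡ 5 mod 8 ⇒ (2|5)^2 = +1]
  = 1    [(1|5) = 1]
Second factor (7838|8779):
(7838|8779)
  = -(3919|8779)    [8779 ≡ 3 mod 8 ⇒ (2|8779) = -1]
  = (8779|3919)    [QR: both ≡ 3 mod 4, sign flips]
  = (941|3919)    [8779 ≡ 941 mod 3919]
  = (3919|941)    [QR: 941 ≡ 1 mod 4, sign kept]
  = (155|941)    [3919 ≡ 155 mod 941]
  = (941|155)    [QR: 941 ≡ 1 mod 4, sign kept]
  = (11|155)    [941 ≡ 11 mod 155]
  = -(155|11)    [QR: both ≡ 3 mod 4, sign flips]
  = -(1|11)    [155 ≡ 1 mod 11]
  = -1    [(1|11) = 1]
Product: (1)·(-1) = -1.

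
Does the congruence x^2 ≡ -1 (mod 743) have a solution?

Reduce the numerator: -1 ≡ 742 (mod 743), so (-1|743) = (742|743).
Factor out 2: 742 = 2·371. Since 743 ≡ 7 (mod 8), (2|743) = +1. Now have (371|743).
Both 371 ≡ 3 and 743 ≡ 3 (mod 4), so reciprocity gives (371|743) = -(743|371). Reduce: 743 ≡ 1 (mod 371). Now have -(1|371).
(1|371) = 1. Collecting the sign factors: -1.
(-1|743) = -1, and 743 is prime, so -1 is not a quadratic residue mod 743.

no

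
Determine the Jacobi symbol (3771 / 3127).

1

Reduce the numerator: 3771 ≡ 644 (mod 3127), so (3771 / 3127) = (644 / 3127).
Factor out 2: 644 = 2^2·161. Since 3127 ≡ 7 (mod 8), (2 / 3127) = +1, and (2 / 3127)^2 = +1. Now have (161 / 3127).
161 ≡ 1 (mod 4), so quadratic reciprocity gives (161 / 3127) = (3127 / 161). Reduce: 3127 ≡ 68 (mod 161). Now have (68 / 161).
Factor out 2: 68 = 2^2·17. Since 161 ≡ 1 (mod 8), (2 / 161) = +1, and (2 / 161)^2 = +1. Now have (17 / 161).
17 ≡ 1 (mod 4), so quadratic reciprocity gives (17 / 161) = (161 / 17). Reduce: 161 ≡ 8 (mod 17). Now have (8 / 17).
Factor out 2: 8 = 2^3. Since 17 ≡ 1 (mod 8), (2 / 17) = +1, and (2 / 17)^3 = +1. Now have (1 / 17).
(1 / 17) = 1. Collecting the sign factors: 1.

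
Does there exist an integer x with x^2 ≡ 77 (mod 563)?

yes

(77|563)
  = (563|77)    [QR: 77 ≡ 1 mod 4, sign kept]
  = (24|77)    [563 ≡ 24 mod 77]
  = -(3|77)    [77 ≡ 5 mod 8 ⇒ (2|77)^3 = -1]
  = -(77|3)    [QR: 77 ≡ 1 mod 4, sign kept]
  = -(2|3)    [77 ≡ 2 mod 3]
  = (1|3)    [3 ≡ 3 mod 8 ⇒ (2|3) = -1]
  = 1    [(1|3) = 1]
The Legendre symbol is 1, so x^2 ≡ 77 (mod 563) has solution.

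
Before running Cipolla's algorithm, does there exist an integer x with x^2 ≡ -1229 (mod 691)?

Reduce the numerator: -1229 ≡ 153 (mod 691), so (-1229/691) = (153/691).
153 ≡ 1 (mod 4), so quadratic reciprocity gives (153/691) = (691/153). Reduce: 691 ≡ 79 (mod 153). Now have (79/153).
153 ≡ 1 (mod 4), so quadratic reciprocity gives (79/153) = (153/79). Reduce: 153 ≡ 74 (mod 79). Now have (74/79).
Factor out 2: 74 = 2·37. Since 79 ≡ 7 (mod 8), (2/79) = +1. Now have (37/79).
37 ≡ 1 (mod 4), so quadratic reciprocity gives (37/79) = (79/37). Reduce: 79 ≡ 5 (mod 37). Now have (5/37).
5 ≡ 1 (mod 4), so quadratic reciprocity gives (5/37) = (37/5). Reduce: 37 ≡ 2 (mod 5). Now have (2/5).
Factor out 2: 2 = 2. Since 5 ≡ 5 (mod 8), (2/5) = -1. Now have -(1/5).
(1/5) = 1. Collecting the sign factors: -1.
(-1229/691) = -1, and 691 is prime, so -1229 is not a quadratic residue mod 691.

no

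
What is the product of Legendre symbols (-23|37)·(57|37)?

1

By multiplicativity, (-23·57|37) = (-23|37)·(57|37).
First factor (-23|37):
(-23|37)
  = (23|37)    [37 ≡ 1 mod 4 ⇒ (-1|37) = +1]
  = (37|23)    [QR: 37 ≡ 1 mod 4, sign kept]
  = (14|23)    [37 ≡ 14 mod 23]
  = (7|23)    [23 ≡ 7 mod 8 ⇒ (2|23) = +1]
  = -(23|7)    [QR: both ≡ 3 mod 4, sign flips]
  = -(2|7)    [23 ≡ 2 mod 7]
  = -(1|7)    [7 ≡ 7 mod 8 ⇒ (2|7) = +1]
  = -1    [(1|7) = 1]
Second factor (57|37):
(57|37)
  = (20|37)    [57 ≡ 20 mod 37]
  = (5|37)    [37 ≡ 5 mod 8 ⇒ (2|37)^2 = +1]
  = (37|5)    [QR: 5 ≡ 1 mod 4, sign kept]
  = (2|5)    [37 ≡ 2 mod 5]
  = -(1|5)    [5 ≡ 5 mod 8 ⇒ (2|5) = -1]
  = -1    [(1|5) = 1]
Product: (-1)·(-1) = 1.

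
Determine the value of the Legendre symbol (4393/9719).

1

(4393/9719)
  = (9719/4393)    [QR: 4393 ≡ 1 mod 4, sign kept]
  = (933/4393)    [9719 ≡ 933 mod 4393]
  = (4393/933)    [QR: 933 ≡ 1 mod 4, sign kept]
  = (661/933)    [4393 ≡ 661 mod 933]
  = (933/661)    [QR: 661 ≡ 1 mod 4, sign kept]
  = (272/661)    [933 ≡ 272 mod 661]
  = (17/661)    [661 ≡ 5 mod 8 ⇒ (2/661)^4 = +1]
  = (661/17)    [QR: 17 ≡ 1 mod 4, sign kept]
  = (15/17)    [661 ≡ 15 mod 17]
  = (17/15)    [QR: 17 ≡ 1 mod 4, sign kept]
  = (2/15)    [17 ≡ 2 mod 15]
  = (1/15)    [15 ≡ 7 mod 8 ⇒ (2/15) = +1]
  = 1    [(1/15) = 1]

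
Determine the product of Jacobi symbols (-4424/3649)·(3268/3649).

By multiplicativity, (-4424·3268/3649) = (-4424/3649)·(3268/3649).
First factor (-4424/3649):
(-4424/3649)
  = (2874/3649)    [-4424 ≡ 2874 mod 3649]
  = (1437/3649)    [3649 ≡ 1 mod 8 ⇒ (2/3649) = +1]
  = (3649/1437)    [QR: 1437 ≡ 1 mod 4, sign kept]
  = (775/1437)    [3649 ≡ 775 mod 1437]
  = (1437/775)    [QR: 1437 ≡ 1 mod 4, sign kept]
  = (662/775)    [1437 ≡ 662 mod 775]
  = (331/775)    [775 ≡ 7 mod 8 ⇒ (2/775) = +1]
  = -(775/331)    [QR: both ≡ 3 mod 4, sign flips]
  = -(113/331)    [775 ≡ 113 mod 331]
  = -(331/113)    [QR: 113 ≡ 1 mod 4, sign kept]
  = -(105/113)    [331 ≡ 105 mod 113]
  = -(113/105)    [QR: 105 ≡ 1 mod 4, sign kept]
  = -(8/105)    [113 ≡ 8 mod 105]
  = -(1/105)    [105 ≡ 1 mod 8 ⇒ (2/105)^3 = +1]
  = -1    [(1/105) = 1]
Second factor (3268/3649):
(3268/3649)
  = (817/3649)    [3649 ≡ 1 mod 8 ⇒ (2/3649)^2 = +1]
  = (3649/817)    [QR: 817 ≡ 1 mod 4, sign kept]
  = (381/817)    [3649 ≡ 381 mod 817]
  = (817/381)    [QR: 381 ≡ 1 mod 4, sign kept]
  = (55/381)    [817 ≡ 55 mod 381]
  = (381/55)    [QR: 381 ≡ 1 mod 4, sign kept]
  = (51/55)    [381 ≡ 51 mod 55]
  = -(55/51)    [QR: both ≡ 3 mod 4, sign flips]
  = -(4/51)    [55 ≡ 4 mod 51]
  = -(1/51)    [51 ≡ 3 mod 8 ⇒ (2/51)^2 = +1]
  = -1    [(1/51) = 1]
Product: (-1)·(-1) = 1.

1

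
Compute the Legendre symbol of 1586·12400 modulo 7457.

By multiplicativity, (1586·12400/7457) = (1586/7457)·(12400/7457).
First factor (1586/7457):
(1586/7457)
  = (793/7457)    [7457 ≡ 1 mod 8 ⇒ (2/7457) = +1]
  = (7457/793)    [QR: 793 ≡ 1 mod 4, sign kept]
  = (320/793)    [7457 ≡ 320 mod 793]
  = (5/793)    [793 ≡ 1 mod 8 ⇒ (2/793)^6 = +1]
  = (793/5)    [QR: 5 ≡ 1 mod 4, sign kept]
  = (3/5)    [793 ≡ 3 mod 5]
  = (5/3)    [QR: 5 ≡ 1 mod 4, sign kept]
  = (2/3)    [5 ≡ 2 mod 3]
  = -(1/3)    [3 ≡ 3 mod 8 ⇒ (2/3) = -1]
  = -1    [(1/3) = 1]
Second factor (12400/7457):
(12400/7457)
  = (4943/7457)    [12400 ≡ 4943 mod 7457]
  = (7457/4943)    [QR: 7457 ≡ 1 mod 4, sign kept]
  = (2514/4943)    [7457 ≡ 2514 mod 4943]
  = (1257/4943)    [4943 ≡ 7 mod 8 ⇒ (2/4943) = +1]
  = (4943/1257)    [QR: 1257 ≡ 1 mod 4, sign kept]
  = (1172/1257)    [4943 ≡ 1172 mod 1257]
  = (293/1257)    [1257 ≡ 1 mod 8 ⇒ (2/1257)^2 = +1]
  = (1257/293)    [QR: 293 ≡ 1 mod 4, sign kept]
  = (85/293)    [1257 ≡ 85 mod 293]
  = (293/85)    [QR: 85 ≡ 1 mod 4, sign kept]
  = (38/85)    [293 ≡ 38 mod 85]
  = -(19/85)    [85 ≡ 5 mod 8 ⇒ (2/85) = -1]
  = -(85/19)    [QR: 85 ≡ 1 mod 4, sign kept]
  = -(9/19)    [85 ≡ 9 mod 19]
  = -(19/9)    [QR: 9 ≡ 1 mod 4, sign kept]
  = -(1/9)    [19 ≡ 1 mod 9]
  = -1    [(1/9) = 1]
Product: (-1)·(-1) = 1.

1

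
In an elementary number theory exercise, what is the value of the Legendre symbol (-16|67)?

(-16|67)
  = -(16|67)    [67 ≡ 3 mod 4 ⇒ (-1|67) = -1]
  = -(1|67)    [67 ≡ 3 mod 8 ⇒ (2|67)^4 = +1]
  = -1    [(1|67) = 1]

-1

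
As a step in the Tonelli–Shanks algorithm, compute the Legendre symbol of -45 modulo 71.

(-45/71)
  = (26/71)    [-45 ≡ 26 mod 71]
  = (13/71)    [71 ≡ 7 mod 8 ⇒ (2/71) = +1]
  = (71/13)    [QR: 13 ≡ 1 mod 4, sign kept]
  = (6/13)    [71 ≡ 6 mod 13]
  = -(3/13)    [13 ≡ 5 mod 8 ⇒ (2/13) = -1]
  = -(13/3)    [QR: 13 ≡ 1 mod 4, sign kept]
  = -(1/3)    [13 ≡ 1 mod 3]
  = -1    [(1/3) = 1]

-1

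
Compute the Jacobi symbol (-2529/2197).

Pull out -1: (-2529/2197) = (-1/2197)·(2529/2197). Since 2197 ≡ 1 (mod 4), (-1/2197) = +1. Now have (2529/2197).
Reduce the numerator: 2529 ≡ 332 (mod 2197), so (2529/2197) = (332/2197).
Factor out 2: 332 = 2^2·83. Since 2197 ≡ 5 (mod 8), (2/2197) = -1, and (2/2197)^2 = +1. Now have (83/2197).
2197 ≡ 1 (mod 4), so quadratic reciprocity gives (83/2197) = (2197/83). Reduce: 2197 ≡ 39 (mod 83). Now have (39/83).
Both 39 ≡ 3 and 83 ≡ 3 (mod 4), so reciprocity gives (39/83) = -(83/39). Reduce: 83 ≡ 5 (mod 39). Now have -(5/39).
5 ≡ 1 (mod 4), so quadratic reciprocity gives (5/39) = (39/5). Reduce: 39 ≡ 4 (mod 5). Now have -(4/5).
Factor out 2: 4 = 2^2. Since 5 ≡ 5 (mod 8), (2/5) = -1, and (2/5)^2 = +1. Now have -(1/5).
(1/5) = 1. Collecting the sign factors: -1.

-1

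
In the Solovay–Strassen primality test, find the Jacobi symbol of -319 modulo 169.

1

Reduce the numerator: -319 ≡ 19 (mod 169), so (-319/169) = (19/169).
169 ≡ 1 (mod 4), so quadratic reciprocity gives (19/169) = (169/19). Reduce: 169 ≡ 17 (mod 19). Now have (17/19).
17 ≡ 1 (mod 4), so quadratic reciprocity gives (17/19) = (19/17). Reduce: 19 ≡ 2 (mod 17). Now have (2/17).
Factor out 2: 2 = 2. Since 17 ≡ 1 (mod 8), (2/17) = +1. Now have (1/17).
(1/17) = 1. Collecting the sign factors: 1.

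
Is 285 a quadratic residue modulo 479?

no

(285|479)
  = (479|285)    [QR: 285 ≡ 1 mod 4, sign kept]
  = (194|285)    [479 ≡ 194 mod 285]
  = -(97|285)    [285 ≡ 5 mod 8 ⇒ (2|285) = -1]
  = -(285|97)    [QR: 97 ≡ 1 mod 4, sign kept]
  = -(91|97)    [285 ≡ 91 mod 97]
  = -(97|91)    [QR: 97 ≡ 1 mod 4, sign kept]
  = -(6|91)    [97 ≡ 6 mod 91]
  = (3|91)    [91 ≡ 3 mod 8 ⇒ (2|91) = -1]
  = -(91|3)    [QR: both ≡ 3 mod 4, sign flips]
  = -(1|3)    [91 ≡ 1 mod 3]
  = -1    [(1|3) = 1]
The Legendre symbol is -1, so x^2 ≡ 285 (mod 479) has no solution.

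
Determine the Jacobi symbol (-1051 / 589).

1

(-1051 / 589)
  = (127 / 589)    [-1051 ≡ 127 mod 589]
  = (589 / 127)    [QR: 589 ≡ 1 mod 4, sign kept]
  = (81 / 127)    [589 ≡ 81 mod 127]
  = (127 / 81)    [QR: 81 ≡ 1 mod 4, sign kept]
  = (46 / 81)    [127 ≡ 46 mod 81]
  = (23 / 81)    [81 ≡ 1 mod 8 ⇒ (2 / 81) = +1]
  = (81 / 23)    [QR: 81 ≡ 1 mod 4, sign kept]
  = (12 / 23)    [81 ≡ 12 mod 23]
  = (3 / 23)    [23 ≡ 7 mod 8 ⇒ (2 / 23)^2 = +1]
  = -(23 / 3)    [QR: both ≡ 3 mod 4, sign flips]
  = -(2 / 3)    [23 ≡ 2 mod 3]
  = (1 / 3)    [3 ≡ 3 mod 8 ⇒ (2 / 3) = -1]
  = 1    [(1 / 3) = 1]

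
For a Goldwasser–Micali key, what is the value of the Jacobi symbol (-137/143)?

1

Pull out -1: (-137/143) = (-1/143)·(137/143). Since 143 ≡ 3 (mod 4), (-1/143) = -1. Now have -(137/143).
137 ≡ 1 (mod 4), so quadratic reciprocity gives (137/143) = (143/137). Reduce: 143 ≡ 6 (mod 137). Now have -(6/137).
Factor out 2: 6 = 2·3. Since 137 ≡ 1 (mod 8), (2/137) = +1. Now have -(3/137).
137 ≡ 1 (mod 4), so quadratic reciprocity gives (3/137) = (137/3). Reduce: 137 ≡ 2 (mod 3). Now have -(2/3).
Factor out 2: 2 = 2. Since 3 ≡ 3 (mod 8), (2/3) = -1. Now have (1/3).
(1/3) = 1. Collecting the sign factors: 1.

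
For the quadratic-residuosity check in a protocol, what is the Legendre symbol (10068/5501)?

-1

(10068/5501)
  = (4567/5501)    [10068 ≡ 4567 mod 5501]
  = (5501/4567)    [QR: 5501 ≡ 1 mod 4, sign kept]
  = (934/4567)    [5501 ≡ 934 mod 4567]
  = (467/4567)    [4567 ≡ 7 mod 8 ⇒ (2/4567) = +1]
  = -(4567/467)    [QR: both ≡ 3 mod 4, sign flips]
  = -(364/467)    [4567 ≡ 364 mod 467]
  = -(91/467)    [467 ≡ 3 mod 8 ⇒ (2/467)^2 = +1]
  = (467/91)    [QR: both ≡ 3 mod 4, sign flips]
  = (12/91)    [467 ≡ 12 mod 91]
  = (3/91)    [91 ≡ 3 mod 8 ⇒ (2/91)^2 = +1]
  = -(91/3)    [QR: both ≡ 3 mod 4, sign flips]
  = -(1/3)    [91 ≡ 1 mod 3]
  = -1    [(1/3) = 1]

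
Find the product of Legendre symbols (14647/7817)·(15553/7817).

-1

By multiplicativity, (14647·15553/7817) = (14647/7817)·(15553/7817).
First factor (14647/7817):
Reduce the numerator: 14647 ≡ 6830 (mod 7817), so (14647/7817) = (6830/7817).
Factor out 2: 6830 = 2·3415. Since 7817 ≡ 1 (mod 8), (2/7817) = +1. Now have (3415/7817).
7817 ≡ 1 (mod 4), so quadratic reciprocity gives (3415/7817) = (7817/3415). Reduce: 7817 ≡ 987 (mod 3415). Now have (987/3415).
Both 987 ≡ 3 and 3415 ≡ 3 (mod 4), so reciprocity gives (987/3415) = -(3415/987). Reduce: 3415 ≡ 454 (mod 987). Now have -(454/987).
Factor out 2: 454 = 2·227. Since 987 ≡ 3 (mod 8), (2/987) = -1. Now have (227/987).
Both 227 ≡ 3 and 987 ≡ 3 (mod 4), so reciprocity gives (227/987) = -(987/227). Reduce: 987 ≡ 79 (mod 227). Now have -(79/227).
Both 79 ≡ 3 and 227 ≡ 3 (mod 4), so reciprocity gives (79/227) = -(227/79). Reduce: 227 ≡ 69 (mod 79). Now have (69/79).
69 ≡ 1 (mod 4), so quadratic reciprocity gives (69/79) = (79/69). Reduce: 79 ≡ 10 (mod 69). Now have (10/69).
Factor out 2: 10 = 2·5. Since 69 ≡ 5 (mod 8), (2/69) = -1. Now have -(5/69).
5 ≡ 1 (mod 4), so quadratic reciprocity gives (5/69) = (69/5). Reduce: 69 ≡ 4 (mod 5). Now have -(4/5).
Factor out 2: 4 = 2^2. Since 5 ≡ 5 (mod 8), (2/5) = -1, and (2/5)^2 = +1. Now have -(1/5).
(1/5) = 1. Collecting the sign factors: -1.
Second factor (15553/7817):
Reduce the numerator: 15553 ≡ 7736 (mod 7817), so (15553/7817) = (7736/7817).
Factor out 2: 7736 = 2^3·967. Since 7817 ≡ 1 (mod 8), (2/7817) = +1, and (2/7817)^3 = +1. Now have (967/7817).
7817 ≡ 1 (mod 4), so quadratic reciprocity gives (967/7817) = (7817/967). Reduce: 7817 ≡ 81 (mod 967). Now have (81/967).
81 ≡ 1 (mod 4), so quadratic reciprocity gives (81/967) = (967/81). Reduce: 967 ≡ 76 (mod 81). Now have (76/81).
Factor out 2: 76 = 2^2·19. Since 81 ≡ 1 (mod 8), (2/81) = +1, and (2/81)^2 = +1. Now have (19/81).
81 ≡ 1 (mod 4), so quadratic reciprocity gives (19/81) = (81/19). Reduce: 81 ≡ 5 (mod 19). Now have (5/19).
5 ≡ 1 (mod 4), so quadratic reciprocity gives (5/19) = (19/5). Reduce: 19 ≡ 4 (mod 5). Now have (4/5).
Factor out 2: 4 = 2^2. Since 5 ≡ 5 (mod 8), (2/5) = -1, and (2/5)^2 = +1. Now have (1/5).
(1/5) = 1. Collecting the sign factors: 1.
Product: (-1)·(1) = -1.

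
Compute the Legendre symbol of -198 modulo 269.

-1

(-198/269)
  = (198/269)    [269 ≡ 1 mod 4 ⇒ (-1/269) = +1]
  = -(99/269)    [269 ≡ 5 mod 8 ⇒ (2/269) = -1]
  = -(269/99)    [QR: 269 ≡ 1 mod 4, sign kept]
  = -(71/99)    [269 ≡ 71 mod 99]
  = (99/71)    [QR: both ≡ 3 mod 4, sign flips]
  = (28/71)    [99 ≡ 28 mod 71]
  = (7/71)    [71 ≡ 7 mod 8 ⇒ (2/71)^2 = +1]
  = -(71/7)    [QR: both ≡ 3 mod 4, sign flips]
  = -(1/7)    [71 ≡ 1 mod 7]
  = -1    [(1/7) = 1]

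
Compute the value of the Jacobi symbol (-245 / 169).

Reduce the numerator: -245 ≡ 93 (mod 169), so (-245 / 169) = (93 / 169).
93 ≡ 1 (mod 4), so quadratic reciprocity gives (93 / 169) = (169 / 93). Reduce: 169 ≡ 76 (mod 93). Now have (76 / 93).
Factor out 2: 76 = 2^2·19. Since 93 ≡ 5 (mod 8), (2 / 93) = -1, and (2 / 93)^2 = +1. Now have (19 / 93).
93 ≡ 1 (mod 4), so quadratic reciprocity gives (19 / 93) = (93 / 19). Reduce: 93 ≡ 17 (mod 19). Now have (17 / 19).
17 ≡ 1 (mod 4), so quadratic reciprocity gives (17 / 19) = (19 / 17). Reduce: 19 ≡ 2 (mod 17). Now have (2 / 17).
Factor out 2: 2 = 2. Since 17 ≡ 1 (mod 8), (2 / 17) = +1. Now have (1 / 17).
(1 / 17) = 1. Collecting the sign factors: 1.

1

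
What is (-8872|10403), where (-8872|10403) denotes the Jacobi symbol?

(-8872|10403)
  = (1531|10403)    [-8872 ≡ 1531 mod 10403]
  = -(10403|1531)    [QR: both ≡ 3 mod 4, sign flips]
  = -(1217|1531)    [10403 ≡ 1217 mod 1531]
  = -(1531|1217)    [QR: 1217 ≡ 1 mod 4, sign kept]
  = -(314|1217)    [1531 ≡ 314 mod 1217]
  = -(157|1217)    [1217 ≡ 1 mod 8 ⇒ (2|1217) = +1]
  = -(1217|157)    [QR: 157 ≡ 1 mod 4, sign kept]
  = -(118|157)    [1217 ≡ 118 mod 157]
  = (59|157)    [157 ≡ 5 mod 8 ⇒ (2|157) = -1]
  = (157|59)    [QR: 157 ≡ 1 mod 4, sign kept]
  = (39|59)    [157 ≡ 39 mod 59]
  = -(59|39)    [QR: both ≡ 3 mod 4, sign flips]
  = -(20|39)    [59 ≡ 20 mod 39]
  = -(5|39)    [39 ≡ 7 mod 8 ⇒ (2|39)^2 = +1]
  = -(39|5)    [QR: 5 ≡ 1 mod 4, sign kept]
  = -(4|5)    [39 ≡ 4 mod 5]
  = -(1|5)    [5 ≡ 5 mod 8 ⇒ (2|5)^2 = +1]
  = -1    [(1|5) = 1]

-1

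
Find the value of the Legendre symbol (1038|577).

Reduce the numerator: 1038 ≡ 461 (mod 577), so (1038|577) = (461|577).
461 ≡ 1 (mod 4), so quadratic reciprocity gives (461|577) = (577|461). Reduce: 577 ≡ 116 (mod 461). Now have (116|461).
Factor out 2: 116 = 2^2·29. Since 461 ≡ 5 (mod 8), (2|461) = -1, and (2|461)^2 = +1. Now have (29|461).
29 ≡ 1 (mod 4), so quadratic reciprocity gives (29|461) = (461|29). Reduce: 461 ≡ 26 (mod 29). Now have (26|29).
Factor out 2: 26 = 2·13. Since 29 ≡ 5 (mod 8), (2|29) = -1. Now have -(13|29).
13 ≡ 1 (mod 4), so quadratic reciprocity gives (13|29) = (29|13). Reduce: 29 ≡ 3 (mod 13). Now have -(3|13).
13 ≡ 1 (mod 4), so quadratic reciprocity gives (3|13) = (13|3). Reduce: 13 ≡ 1 (mod 3). Now have -(1|3).
(1|3) = 1. Collecting the sign factors: -1.

-1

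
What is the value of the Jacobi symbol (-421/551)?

(-421/551)
  = -(421/551)    [551 ≡ 3 mod 4 ⇒ (-1/551) = -1]
  = -(551/421)    [QR: 421 ≡ 1 mod 4, sign kept]
  = -(130/421)    [551 ≡ 130 mod 421]
  = (65/421)    [421 ≡ 5 mod 8 ⇒ (2/421) = -1]
  = (421/65)    [QR: 65 ≡ 1 mod 4, sign kept]
  = (31/65)    [421 ≡ 31 mod 65]
  = (65/31)    [QR: 65 ≡ 1 mod 4, sign kept]
  = (3/31)    [65 ≡ 3 mod 31]
  = -(31/3)    [QR: both ≡ 3 mod 4, sign flips]
  = -(1/3)    [31 ≡ 1 mod 3]
  = -1    [(1/3) = 1]

-1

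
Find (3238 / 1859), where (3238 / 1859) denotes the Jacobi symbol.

(3238 / 1859)
  = (1379 / 1859)    [3238 ≡ 1379 mod 1859]
  = -(1859 / 1379)    [QR: both ≡ 3 mod 4, sign flips]
  = -(480 / 1379)    [1859 ≡ 480 mod 1379]
  = (15 / 1379)    [1379 ≡ 3 mod 8 ⇒ (2 / 1379)^5 = -1]
  = -(1379 / 15)    [QR: both ≡ 3 mod 4, sign flips]
  = -(14 / 15)    [1379 ≡ 14 mod 15]
  = -(7 / 15)    [15 ≡ 7 mod 8 ⇒ (2 / 15) = +1]
  = (15 / 7)    [QR: both ≡ 3 mod 4, sign flips]
  = (1 / 7)    [15 ≡ 1 mod 7]
  = 1    [(1 / 7) = 1]

1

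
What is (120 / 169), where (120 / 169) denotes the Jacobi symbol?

1

Factor out 2: 120 = 2^3·15. Since 169 ≡ 1 (mod 8), (2 / 169) = +1, and (2 / 169)^3 = +1. Now have (15 / 169).
169 ≡ 1 (mod 4), so quadratic reciprocity gives (15 / 169) = (169 / 15). Reduce: 169 ≡ 4 (mod 15). Now have (4 / 15).
Factor out 2: 4 = 2^2. Since 15 ≡ 7 (mod 8), (2 / 15) = +1, and (2 / 15)^2 = +1. Now have (1 / 15).
(1 / 15) = 1. Collecting the sign factors: 1.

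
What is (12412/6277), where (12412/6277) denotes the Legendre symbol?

Reduce the numerator: 12412 ≡ 6135 (mod 6277), so (12412/6277) = (6135/6277).
6277 ≡ 1 (mod 4), so quadratic reciprocity gives (6135/6277) = (6277/6135). Reduce: 6277 ≡ 142 (mod 6135). Now have (142/6135).
Factor out 2: 142 = 2·71. Since 6135 ≡ 7 (mod 8), (2/6135) = +1. Now have (71/6135).
Both 71 ≡ 3 and 6135 ≡ 3 (mod 4), so reciprocity gives (71/6135) = -(6135/71). Reduce: 6135 ≡ 29 (mod 71). Now have -(29/71).
29 ≡ 1 (mod 4), so quadratic reciprocity gives (29/71) = (71/29). Reduce: 71 ≡ 13 (mod 29). Now have -(13/29).
13 ≡ 1 (mod 4), so quadratic reciprocity gives (13/29) = (29/13). Reduce: 29 ≡ 3 (mod 13). Now have -(3/13).
13 ≡ 1 (mod 4), so quadratic reciprocity gives (3/13) = (13/3). Reduce: 13 ≡ 1 (mod 3). Now have -(1/3).
(1/3) = 1. Collecting the sign factors: -1.

-1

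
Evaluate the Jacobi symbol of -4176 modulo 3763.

Pull out -1: (-4176 / 3763) = (-1 / 3763)·(4176 / 3763). Since 3763 ≡ 3 (mod 4), (-1 / 3763) = -1. Now have -(4176 / 3763).
Reduce the numerator: 4176 ≡ 413 (mod 3763), so (4176 / 3763) = (413 / 3763).
413 ≡ 1 (mod 4), so quadratic reciprocity gives (413 / 3763) = (3763 / 413). Reduce: 3763 ≡ 46 (mod 413). Now have -(46 / 413).
Factor out 2: 46 = 2·23. Since 413 ≡ 5 (mod 8), (2 / 413) = -1. Now have (23 / 413).
413 ≡ 1 (mod 4), so quadratic reciprocity gives (23 / 413) = (413 / 23). Reduce: 413 ≡ 22 (mod 23). Now have (22 / 23).
Factor out 2: 22 = 2·11. Since 23 ≡ 7 (mod 8), (2 / 23) = +1. Now have (11 / 23).
Both 11 ≡ 3 and 23 ≡ 3 (mod 4), so reciprocity gives (11 / 23) = -(23 / 11). Reduce: 23 ≡ 1 (mod 11). Now have -(1 / 11).
(1 / 11) = 1. Collecting the sign factors: -1.

-1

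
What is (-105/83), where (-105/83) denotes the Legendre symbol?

(-105/83)
  = (61/83)    [-105 ≡ 61 mod 83]
  = (83/61)    [QR: 61 ≡ 1 mod 4, sign kept]
  = (22/61)    [83 ≡ 22 mod 61]
  = -(11/61)    [61 ≡ 5 mod 8 ⇒ (2/61) = -1]
  = -(61/11)    [QR: 61 ≡ 1 mod 4, sign kept]
  = -(6/11)    [61 ≡ 6 mod 11]
  = (3/11)    [11 ≡ 3 mod 8 ⇒ (2/11) = -1]
  = -(11/3)    [QR: both ≡ 3 mod 4, sign flips]
  = -(2/3)    [11 ≡ 2 mod 3]
  = (1/3)    [3 ≡ 3 mod 8 ⇒ (2/3) = -1]
  = 1    [(1/3) = 1]

1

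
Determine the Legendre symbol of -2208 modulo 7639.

-1

Pull out -1: (-2208 / 7639) = (-1 / 7639)·(2208 / 7639). Since 7639 ≡ 3 (mod 4), (-1 / 7639) = -1. Now have -(2208 / 7639).
Factor out 2: 2208 = 2^5·69. Since 7639 ≡ 7 (mod 8), (2 / 7639) = +1, and (2 / 7639)^5 = +1. Now have -(69 / 7639).
69 ≡ 1 (mod 4), so quadratic reciprocity gives (69 / 7639) = (7639 / 69). Reduce: 7639 ≡ 49 (mod 69). Now have -(49 / 69).
49 ≡ 1 (mod 4), so quadratic reciprocity gives (49 / 69) = (69 / 49). Reduce: 69 ≡ 20 (mod 49). Now have -(20 / 49).
Factor out 2: 20 = 2^2·5. Since 49 ≡ 1 (mod 8), (2 / 49) = +1, and (2 / 49)^2 = +1. Now have -(5 / 49).
5 ≡ 1 (mod 4), so quadratic reciprocity gives (5 / 49) = (49 / 5). Reduce: 49 ≡ 4 (mod 5). Now have -(4 / 5).
Factor out 2: 4 = 2^2. Since 5 ≡ 5 (mod 8), (2 / 5) = -1, and (2 / 5)^2 = +1. Now have -(1 / 5).
(1 / 5) = 1. Collecting the sign factors: -1.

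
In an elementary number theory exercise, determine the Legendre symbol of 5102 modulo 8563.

(5102|8563)
  = -(2551|8563)    [8563 ≡ 3 mod 8 ⇒ (2|8563) = -1]
  = (8563|2551)    [QR: both ≡ 3 mod 4, sign flips]
  = (910|2551)    [8563 ≡ 910 mod 2551]
  = (455|2551)    [2551 ≡ 7 mod 8 ⇒ (2|2551) = +1]
  = -(2551|455)    [QR: both ≡ 3 mod 4, sign flips]
  = -(276|455)    [2551 ≡ 276 mod 455]
  = -(69|455)    [455 ≡ 7 mod 8 ⇒ (2|455)^2 = +1]
  = -(455|69)    [QR: 69 ≡ 1 mod 4, sign kept]
  = -(41|69)    [455 ≡ 41 mod 69]
  = -(69|41)    [QR: 41 ≡ 1 mod 4, sign kept]
  = -(28|41)    [69 ≡ 28 mod 41]
  = -(7|41)    [41 ≡ 1 mod 8 ⇒ (2|41)^2 = +1]
  = -(41|7)    [QR: 41 ≡ 1 mod 4, sign kept]
  = -(6|7)    [41 ≡ 6 mod 7]
  = -(3|7)    [7 ≡ 7 mod 8 ⇒ (2|7) = +1]
  = (7|3)    [QR: both ≡ 3 mod 4, sign flips]
  = (1|3)    [7 ≡ 1 mod 3]
  = 1    [(1|3) = 1]

1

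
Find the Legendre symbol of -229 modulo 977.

1

Pull out -1: (-229|977) = (-1|977)·(229|977). Since 977 ≡ 1 (mod 4), (-1|977) = +1. Now have (229|977).
229 ≡ 1 (mod 4), so quadratic reciprocity gives (229|977) = (977|229). Reduce: 977 ≡ 61 (mod 229). Now have (61|229).
61 ≡ 1 (mod 4), so quadratic reciprocity gives (61|229) = (229|61). Reduce: 229 ≡ 46 (mod 61). Now have (46|61).
Factor out 2: 46 = 2·23. Since 61 ≡ 5 (mod 8), (2|61) = -1. Now have -(23|61).
61 ≡ 1 (mod 4), so quadratic reciprocity gives (23|61) = (61|23). Reduce: 61 ≡ 15 (mod 23). Now have -(15|23).
Both 15 ≡ 3 and 23 ≡ 3 (mod 4), so reciprocity gives (15|23) = -(23|15). Reduce: 23 ≡ 8 (mod 15). Now have (8|15).
Factor out 2: 8 = 2^3. Since 15 ≡ 7 (mod 8), (2|15) = +1, and (2|15)^3 = +1. Now have (1|15).
(1|15) = 1. Collecting the sign factors: 1.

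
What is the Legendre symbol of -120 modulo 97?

Pull out -1: (-120 / 97) = (-1 / 97)·(120 / 97). Since 97 ≡ 1 (mod 4), (-1 / 97) = +1. Now have (120 / 97).
Reduce the numerator: 120 ≡ 23 (mod 97), so (120 / 97) = (23 / 97).
97 ≡ 1 (mod 4), so quadratic reciprocity gives (23 / 97) = (97 / 23). Reduce: 97 ≡ 5 (mod 23). Now have (5 / 23).
5 ≡ 1 (mod 4), so quadratic reciprocity gives (5 / 23) = (23 / 5). Reduce: 23 ≡ 3 (mod 5). Now have (3 / 5).
5 ≡ 1 (mod 4), so quadratic reciprocity gives (3 / 5) = (5 / 3). Reduce: 5 ≡ 2 (mod 3). Now have (2 / 3).
Factor out 2: 2 = 2. Since 3 ≡ 3 (mod 8), (2 / 3) = -1. Now have -(1 / 3).
(1 / 3) = 1. Collecting the sign factors: -1.

-1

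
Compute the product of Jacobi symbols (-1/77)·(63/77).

0

By multiplicativity, (-1·63/77) = (-1/77)·(63/77).
First factor (-1/77):
(-1/77)
  = (76/77)    [-1 ≡ 76 mod 77]
  = (19/77)    [77 ≡ 5 mod 8 ⇒ (2/77)^2 = +1]
  = (77/19)    [QR: 77 ≡ 1 mod 4, sign kept]
  = (1/19)    [77 ≡ 1 mod 19]
  = 1    [(1/19) = 1]
Second factor (63/77):
(63/77)
  = (77/63)    [QR: 77 ≡ 1 mod 4, sign kept]
  = (14/63)    [77 ≡ 14 mod 63]
  = (7/63)    [63 ≡ 7 mod 8 ⇒ (2/63) = +1]
  = -(63/7)    [QR: both ≡ 3 mod 4, sign flips]
  = -(0/7)    [63 ≡ 0 mod 7]
  = 0    [numerator 0, gcd > 1]
Product: (1)·(0) = 0.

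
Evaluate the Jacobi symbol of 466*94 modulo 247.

By multiplicativity, (466·94/247) = (466/247)·(94/247).
First factor (466/247):
Reduce the numerator: 466 ≡ 219 (mod 247), so (466/247) = (219/247).
Both 219 ≡ 3 and 247 ≡ 3 (mod 4), so reciprocity gives (219/247) = -(247/219). Reduce: 247 ≡ 28 (mod 219). Now have -(28/219).
Factor out 2: 28 = 2^2·7. Since 219 ≡ 3 (mod 8), (2/219) = -1, and (2/219)^2 = +1. Now have -(7/219).
Both 7 ≡ 3 and 219 ≡ 3 (mod 4), so reciprocity gives (7/219) = -(219/7). Reduce: 219 ≡ 2 (mod 7). Now have (2/7).
Factor out 2: 2 = 2. Since 7 ≡ 7 (mod 8), (2/7) = +1. Now have (1/7).
(1/7) = 1. Collecting the sign factors: 1.
Second factor (94/247):
Factor out 2: 94 = 2·47. Since 247 ≡ 7 (mod 8), (2/247) = +1. Now have (47/247).
Both 47 ≡ 3 and 247 ≡ 3 (mod 4), so reciprocity gives (47/247) = -(247/47). Reduce: 247 ≡ 12 (mod 47). Now have -(12/47).
Factor out 2: 12 = 2^2·3. Since 47 ≡ 7 (mod 8), (2/47) = +1, and (2/47)^2 = +1. Now have -(3/47).
Both 3 ≡ 3 and 47 ≡ 3 (mod 4), so reciprocity gives (3/47) = -(47/3). Reduce: 47 ≡ 2 (mod 3). Now have (2/3).
Factor out 2: 2 = 2. Since 3 ≡ 3 (mod 8), (2/3) = -1. Now have -(1/3).
(1/3) = 1. Collecting the sign factors: -1.
Product: (1)·(-1) = -1.

-1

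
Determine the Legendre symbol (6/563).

(6/563)
  = -(3/563)    [563 ≡ 3 mod 8 ⇒ (2/563) = -1]
  = (563/3)    [QR: both ≡ 3 mod 4, sign flips]
  = (2/3)    [563 ≡ 2 mod 3]
  = -(1/3)    [3 ≡ 3 mod 8 ⇒ (2/3) = -1]
  = -1    [(1/3) = 1]

-1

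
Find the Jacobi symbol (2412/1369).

1

(2412/1369)
  = (1043/1369)    [2412 ≡ 1043 mod 1369]
  = (1369/1043)    [QR: 1369 ≡ 1 mod 4, sign kept]
  = (326/1043)    [1369 ≡ 326 mod 1043]
  = -(163/1043)    [1043 ≡ 3 mod 8 ⇒ (2/1043) = -1]
  = (1043/163)    [QR: both ≡ 3 mod 4, sign flips]
  = (65/163)    [1043 ≡ 65 mod 163]
  = (163/65)    [QR: 65 ≡ 1 mod 4, sign kept]
  = (33/65)    [163 ≡ 33 mod 65]
  = (65/33)    [QR: 33 ≡ 1 mod 4, sign kept]
  = (32/33)    [65 ≡ 32 mod 33]
  = (1/33)    [33 ≡ 1 mod 8 ⇒ (2/33)^5 = +1]
  = 1    [(1/33) = 1]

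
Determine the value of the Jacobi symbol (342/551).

0

(342/551)
  = (171/551)    [551 ≡ 7 mod 8 ⇒ (2/551) = +1]
  = -(551/171)    [QR: both ≡ 3 mod 4, sign flips]
  = -(38/171)    [551 ≡ 38 mod 171]
  = (19/171)    [171 ≡ 3 mod 8 ⇒ (2/171) = -1]
  = -(171/19)    [QR: both ≡ 3 mod 4, sign flips]
  = -(0/19)    [171 ≡ 0 mod 19]
  = 0    [numerator 0, gcd > 1]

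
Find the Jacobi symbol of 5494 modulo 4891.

0

Reduce the numerator: 5494 ≡ 603 (mod 4891), so (5494 / 4891) = (603 / 4891).
Both 603 ≡ 3 and 4891 ≡ 3 (mod 4), so reciprocity gives (603 / 4891) = -(4891 / 603). Reduce: 4891 ≡ 67 (mod 603). Now have -(67 / 603).
Both 67 ≡ 3 and 603 ≡ 3 (mod 4), so reciprocity gives (67 / 603) = -(603 / 67). Reduce: 603 ≡ 0 (mod 67). Now have (0 / 67).
The numerator is now 0 with denominator 67 > 1: the symbol is 0.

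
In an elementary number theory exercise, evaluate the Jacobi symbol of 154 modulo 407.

0

(154 / 407)
  = (77 / 407)    [407 ≡ 7 mod 8 ⇒ (2 / 407) = +1]
  = (407 / 77)    [QR: 77 ≡ 1 mod 4, sign kept]
  = (22 / 77)    [407 ≡ 22 mod 77]
  = -(11 / 77)    [77 ≡ 5 mod 8 ⇒ (2 / 77) = -1]
  = -(77 / 11)    [QR: 77 ≡ 1 mod 4, sign kept]
  = -(0 / 11)    [77 ≡ 0 mod 11]
  = 0    [numerator 0, gcd > 1]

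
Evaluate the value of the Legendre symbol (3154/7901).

(3154/7901)
  = -(1577/7901)    [7901 ≡ 5 mod 8 ⇒ (2/7901) = -1]
  = -(7901/1577)    [QR: 1577 ≡ 1 mod 4, sign kept]
  = -(16/1577)    [7901 ≡ 16 mod 1577]
  = -(1/1577)    [1577 ≡ 1 mod 8 ⇒ (2/1577)^4 = +1]
  = -1    [(1/1577) = 1]

-1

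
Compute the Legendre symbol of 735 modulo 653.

(735|653)
  = (82|653)    [735 ≡ 82 mod 653]
  = -(41|653)    [653 ≡ 5 mod 8 ⇒ (2|653) = -1]
  = -(653|41)    [QR: 41 ≡ 1 mod 4, sign kept]
  = -(38|41)    [653 ≡ 38 mod 41]
  = -(19|41)    [41 ≡ 1 mod 8 ⇒ (2|41) = +1]
  = -(41|19)    [QR: 41 ≡ 1 mod 4, sign kept]
  = -(3|19)    [41 ≡ 3 mod 19]
  = (19|3)    [QR: both ≡ 3 mod 4, sign flips]
  = (1|3)    [19 ≡ 1 mod 3]
  = 1    [(1|3) = 1]

1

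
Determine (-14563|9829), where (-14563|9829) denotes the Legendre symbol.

(-14563|9829)
  = (5095|9829)    [-14563 ≡ 5095 mod 9829]
  = (9829|5095)    [QR: 9829 ≡ 1 mod 4, sign kept]
  = (4734|5095)    [9829 ≡ 4734 mod 5095]
  = (2367|5095)    [5095 ≡ 7 mod 8 ⇒ (2|5095) = +1]
  = -(5095|2367)    [QR: both ≡ 3 mod 4, sign flips]
  = -(361|2367)    [5095 ≡ 361 mod 2367]
  = -(2367|361)    [QR: 361 ≡ 1 mod 4, sign kept]
  = -(201|361)    [2367 ≡ 201 mod 361]
  = -(361|201)    [QR: 201 ≡ 1 mod 4, sign kept]
  = -(160|201)    [361 ≡ 160 mod 201]
  = -(5|201)    [201 ≡ 1 mod 8 ⇒ (2|201)^5 = +1]
  = -(201|5)    [QR: 5 ≡ 1 mod 4, sign kept]
  = -(1|5)    [201 ≡ 1 mod 5]
  = -1    [(1|5) = 1]

-1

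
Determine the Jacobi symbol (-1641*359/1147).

-1

By multiplicativity, (-1641·359/1147) = (-1641/1147)·(359/1147).
First factor (-1641/1147):
Reduce the numerator: -1641 ≡ 653 (mod 1147), so (-1641/1147) = (653/1147).
653 ≡ 1 (mod 4), so quadratic reciprocity gives (653/1147) = (1147/653). Reduce: 1147 ≡ 494 (mod 653). Now have (494/653).
Factor out 2: 494 = 2·247. Since 653 ≡ 5 (mod 8), (2/653) = -1. Now have -(247/653).
653 ≡ 1 (mod 4), so quadratic reciprocity gives (247/653) = (653/247). Reduce: 653 ≡ 159 (mod 247). Now have -(159/247).
Both 159 ≡ 3 and 247 ≡ 3 (mod 4), so reciprocity gives (159/247) = -(247/159). Reduce: 247 ≡ 88 (mod 159). Now have (88/159).
Factor out 2: 88 = 2^3·11. Since 159 ≡ 7 (mod 8), (2/159) = +1, and (2/159)^3 = +1. Now have (11/159).
Both 11 ≡ 3 and 159 ≡ 3 (mod 4), so reciprocity gives (11/159) = -(159/11). Reduce: 159 ≡ 5 (mod 11). Now have -(5/11).
5 ≡ 1 (mod 4), so quadratic reciprocity gives (5/11) = (11/5). Reduce: 11 ≡ 1 (mod 5). Now have -(1/5).
(1/5) = 1. Collecting the sign factors: -1.
Second factor (359/1147):
Both 359 ≡ 3 and 1147 ≡ 3 (mod 4), so reciprocity gives (359/1147) = -(1147/359). Reduce: 1147 ≡ 70 (mod 359). Now have -(70/359).
Factor out 2: 70 = 2·35. Since 359 ≡ 7 (mod 8), (2/359) = +1. Now have -(35/359).
Both 35 ≡ 3 and 359 ≡ 3 (mod 4), so reciprocity gives (35/359) = -(359/35). Reduce: 359 ≡ 9 (mod 35). Now have (9/35).
9 ≡ 1 (mod 4), so quadratic reciprocity gives (9/35) = (35/9). Reduce: 35 ≡ 8 (mod 9). Now have (8/9).
Factor out 2: 8 = 2^3. Since 9 ≡ 1 (mod 8), (2/9) = +1, and (2/9)^3 = +1. Now have (1/9).
(1/9) = 1. Collecting the sign factors: 1.
Product: (-1)·(1) = -1.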